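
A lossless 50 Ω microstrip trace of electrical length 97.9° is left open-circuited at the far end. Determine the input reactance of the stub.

X_in ≈ 6.94 Ω (inductive)

tan(βl) = -7.21
For an open-circuited stub, Z_in = −jZ_0·cot(βl) = −jZ_0/tan(βl)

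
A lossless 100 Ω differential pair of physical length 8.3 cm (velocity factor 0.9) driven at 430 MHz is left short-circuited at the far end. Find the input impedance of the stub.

Z_in ≈ +j109 Ω

λ = v/f = 0.9·c / 430 MHz = 0.628 m
βl = 2π·l/λ = 2π × 0.132 = 47.6°
tan(βl) = 1.09
For a short-circuited stub, Z_in = jZ_0·tan(βl)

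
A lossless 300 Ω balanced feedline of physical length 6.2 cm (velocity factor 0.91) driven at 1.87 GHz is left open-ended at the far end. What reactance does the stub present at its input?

λ = v/f = 0.91·c / 1.87 GHz = 0.146 m
βl = 2π·l/λ = 2π × 0.425 = 153°
tan(βl) = -0.512
For an open-ended stub, Z_in = −jZ_0·cot(βl) = −jZ_0/tan(βl)

X_in ≈ 586 Ω (inductive)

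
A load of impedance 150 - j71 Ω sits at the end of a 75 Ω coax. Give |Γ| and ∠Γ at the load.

Γ ≈ 0.438 ∠ -25.9°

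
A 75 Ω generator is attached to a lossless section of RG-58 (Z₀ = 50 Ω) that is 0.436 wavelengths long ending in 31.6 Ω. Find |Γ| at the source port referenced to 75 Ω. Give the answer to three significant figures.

βl = 2π × 0.436 = 157°
tan(βl) = -0.425
Z_in = Z_0·(Z_L + jZ_0·tanβl)/(Z_0 + jZ_L·tanβl) = 34.8 − j11.9 Ω
Γ_s = (Z_in − Z_s)/(Z_in + Z_s) = (-40.2 − j11.9)/(110 − j11.9), |Γ_s| = 0.38

|Γ| ≈ 0.38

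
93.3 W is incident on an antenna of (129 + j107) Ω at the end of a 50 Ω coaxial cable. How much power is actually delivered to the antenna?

|Γ| = |(79 + j107)/(179 + j107)| = 0.638
|Γ|² = 0.407
P_refl = |Γ|²·P_inc = 38 W, P_del = (1 − |Γ|²)·P_inc = 55.3 W

P_delivered ≈ 55.3 W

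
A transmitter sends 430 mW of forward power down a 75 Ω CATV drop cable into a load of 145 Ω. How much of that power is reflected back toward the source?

Γ = (145 − 75)/(145 + 75) = 0.318
|Γ|² = 0.101
P_refl = |Γ|²·P_inc = 43.5 mW, P_del = (1 − |Γ|²)·P_inc = 386 mW

P_reflected ≈ 43.5 mW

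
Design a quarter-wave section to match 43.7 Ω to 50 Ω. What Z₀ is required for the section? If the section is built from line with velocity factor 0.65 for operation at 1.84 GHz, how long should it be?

Z_qwt = √(Z_0·R_L) = √(50 × 43.7) = √2185
λ = 0.65·c/f = 0.106 m, so l = λ/4 = 0.0265 m

Z_qwt ≈ 46.7 Ω; length ≈ 2.65 cm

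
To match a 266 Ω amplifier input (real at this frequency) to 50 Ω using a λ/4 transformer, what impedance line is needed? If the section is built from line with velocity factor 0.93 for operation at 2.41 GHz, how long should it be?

Z_qwt ≈ 115 Ω; length ≈ 2.89 cm

Z_qwt = √(Z_0·R_L) = √(50 × 266) = √13300
λ = 0.93·c/f = 0.116 m, so l = λ/4 = 0.0289 m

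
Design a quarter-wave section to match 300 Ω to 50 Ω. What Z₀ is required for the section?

Z_qwt ≈ 122 Ω

Z_qwt = √(Z_0·R_L) = √(50 × 300) = √15000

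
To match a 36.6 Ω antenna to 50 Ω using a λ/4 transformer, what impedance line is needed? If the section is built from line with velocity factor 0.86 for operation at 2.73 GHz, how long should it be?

Z_qwt = √(Z_0·R_L) = √(50 × 36.6) = √1830
λ = 0.86·c/f = 0.0945 m, so l = λ/4 = 0.0236 m

Z_qwt ≈ 42.8 Ω; length ≈ 2.36 cm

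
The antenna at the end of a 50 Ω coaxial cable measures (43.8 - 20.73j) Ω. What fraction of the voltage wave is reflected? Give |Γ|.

Γ = (Z_L − Z_0)/(Z_L + Z_0) = (-6.2 − j20.73)/(93.8 − j20.73)
|Γ| = 21.6/96.1

|Γ| ≈ 0.225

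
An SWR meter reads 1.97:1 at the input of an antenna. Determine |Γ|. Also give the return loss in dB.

|Γ| = (S − 1)/(S + 1) = (1.97 − 1)/(1.97 + 1) = 0.97/2.97
RL = −20·log₁₀|Γ| = −20·log₁₀(0.327)

|Γ| ≈ 0.327; return loss ≈ 9.72 dB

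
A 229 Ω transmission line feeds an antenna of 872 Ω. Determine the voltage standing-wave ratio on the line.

Γ = (872 − 229)/(872 + 229) = 0.584
VSWR = (1 + 0.584)/(1 − 0.584)

VSWR ≈ 3.81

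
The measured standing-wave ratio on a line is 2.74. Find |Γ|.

|Γ| ≈ 0.465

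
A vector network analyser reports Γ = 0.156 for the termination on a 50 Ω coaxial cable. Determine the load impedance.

Z_L = Z_0·(1 + Γ)/(1 − Γ) = 50·(1.16)/(0.844)

Z_L ≈ 68.5 Ω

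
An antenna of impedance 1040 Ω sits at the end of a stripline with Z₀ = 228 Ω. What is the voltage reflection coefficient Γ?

Γ = 0.64

Γ = (Z_L − Z_0)/(Z_L + Z_0) = (1040 − 228)/(1040 + 228) = 812/1268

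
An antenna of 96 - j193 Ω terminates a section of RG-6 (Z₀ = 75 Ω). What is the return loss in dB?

Γ = (21 − j193)/(171 − j193), |Γ| = 0.753
RL = −20·log₁₀|Γ| = −20·log₁₀(0.753)

RL ≈ 2.47 dB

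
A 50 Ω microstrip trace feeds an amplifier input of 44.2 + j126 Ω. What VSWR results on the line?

VSWR ≈ 9.09

Γ = (Z_L − Z_0)/(Z_L + Z_0) = (-5.8 + j126)/(94.2 + j126)
|Γ| = 126/157 = 0.802
VSWR = (1 + |Γ|)/(1 − |Γ|) = 1.8/0.198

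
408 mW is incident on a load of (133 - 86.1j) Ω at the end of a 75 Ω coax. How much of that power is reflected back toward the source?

|Γ| = |(58 − j86.1)/(208 − j86.1)| = 0.461
|Γ|² = 0.213
P_refl = |Γ|²·P_inc = 86.8 mW, P_del = (1 − |Γ|²)·P_inc = 321 mW

P_reflected ≈ 86.8 mW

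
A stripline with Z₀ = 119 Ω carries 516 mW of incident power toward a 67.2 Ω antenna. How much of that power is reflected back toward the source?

Γ = (67.2 − 119)/(67.2 + 119) = -0.278
|Γ|² = 0.0774
P_refl = |Γ|²·P_inc = 39.9 mW, P_del = (1 − |Γ|²)·P_inc = 476 mW

P_reflected ≈ 39.9 mW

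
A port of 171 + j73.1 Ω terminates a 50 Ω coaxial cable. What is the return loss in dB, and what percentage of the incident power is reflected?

Γ = (121 + j73.1)/(221 + j73.1), |Γ| = 0.607
RL = −20·log₁₀(0.607) = 4.33 dB
P_refl/P_inc = |Γ|² = 0.369

RL ≈ 4.33 dB; 36.9% of incident power reflected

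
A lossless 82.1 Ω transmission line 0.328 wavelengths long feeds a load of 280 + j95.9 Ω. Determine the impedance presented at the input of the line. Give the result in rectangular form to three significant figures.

βl = 2π × 0.328 = 118°
tan(βl) = tan(118°) = -1.87
Z_in = Z_0·(Z_L + jZ_0·tanβl)/(Z_0 + jZ_L·tanβl)
     = 82.1·(280 − j58)/(262 − j525)

Z_in ≈ 24.8 + j31.4 Ω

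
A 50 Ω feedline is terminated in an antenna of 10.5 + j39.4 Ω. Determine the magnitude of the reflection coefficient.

|Γ| ≈ 0.773

Γ = (Z_L − Z_0)/(Z_L + Z_0) = (-39.5 + j39.4)/(60.5 + j39.4)
|Γ| = 55.8/72.2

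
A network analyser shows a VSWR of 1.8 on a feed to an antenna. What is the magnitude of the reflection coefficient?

|Γ| = (S − 1)/(S + 1) = (1.8 − 1)/(1.8 + 1) = 0.8/2.8

|Γ| ≈ 0.286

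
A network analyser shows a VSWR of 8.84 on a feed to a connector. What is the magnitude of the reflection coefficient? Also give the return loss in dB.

|Γ| = (S − 1)/(S + 1) = (8.84 − 1)/(8.84 + 1) = 7.84/9.84
RL = −20·log₁₀|Γ| = −20·log₁₀(0.797)

|Γ| ≈ 0.797; return loss ≈ 1.97 dB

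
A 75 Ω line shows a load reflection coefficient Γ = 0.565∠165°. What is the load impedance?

Z_L = Z_0·(1 + Γ)/(1 − Γ) = 75·(0.454 + j0.146)/(1.55 − j0.146)

Z_L ≈ 21.2 + j9.1 Ω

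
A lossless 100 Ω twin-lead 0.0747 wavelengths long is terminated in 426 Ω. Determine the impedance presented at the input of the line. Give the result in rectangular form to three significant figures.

Z_in ≈ 94.5 − j153 Ω

βl = 2π × 0.0747 = 26.9°
tan(βl) = tan(26.9°) = 0.507
Z_in = Z_0·(Z_L + jZ_0·tanβl)/(Z_0 + jZ_L·tanβl)
     = 100·(426 + j50.7)/(100 + j216)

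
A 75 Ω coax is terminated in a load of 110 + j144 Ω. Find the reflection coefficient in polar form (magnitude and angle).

Γ ≈ 0.632 ∠ 38.4°

Γ = (Z_L − Z_0)/(Z_L + Z_0) = (35 + j144)/(185 + j144)
|Γ| = 148/234 = 0.632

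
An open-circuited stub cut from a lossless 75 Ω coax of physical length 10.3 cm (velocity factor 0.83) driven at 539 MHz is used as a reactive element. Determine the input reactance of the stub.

λ = v/f = 0.83·c / 539 MHz = 0.462 m
βl = 2π·l/λ = 2π × 0.223 = 80.3°
tan(βl) = 5.83
For an open-circuited stub, Z_in = −jZ_0·cot(βl) = −jZ_0/tan(βl)

X_in ≈ -12.9 Ω (capacitive)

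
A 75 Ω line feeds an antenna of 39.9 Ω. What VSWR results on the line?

VSWR ≈ 1.88

Γ = (39.9 − 75)/(39.9 + 75) = -0.305
VSWR = (1 + 0.305)/(1 − 0.305)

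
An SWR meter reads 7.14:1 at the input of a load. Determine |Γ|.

|Γ| = (S − 1)/(S + 1) = (7.14 − 1)/(7.14 + 1) = 6.14/8.14

|Γ| ≈ 0.754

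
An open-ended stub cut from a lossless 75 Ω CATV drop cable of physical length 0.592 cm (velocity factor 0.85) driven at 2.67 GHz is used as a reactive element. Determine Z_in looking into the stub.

λ = v/f = 0.85·c / 2.67 GHz = 0.0955 m
βl = 2π·l/λ = 2π × 0.062 = 22.3°
tan(βl) = 0.41
For an open-ended stub, Z_in = −jZ_0·cot(βl) = −jZ_0/tan(βl)

Z_in ≈ −j183 Ω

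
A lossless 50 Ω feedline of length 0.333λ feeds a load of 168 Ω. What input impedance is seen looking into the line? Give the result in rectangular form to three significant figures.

βl = 2π × 0.333 = 120°
tan(βl) = tan(120°) = -1.74
Z_in = Z_0·(Z_L + jZ_0·tanβl)/(Z_0 + jZ_L·tanβl)
     = 50·(168 − j87)/(50 − j292)

Z_in ≈ 19.2 + j25.4 Ω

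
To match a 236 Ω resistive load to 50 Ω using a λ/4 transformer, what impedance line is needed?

Z_qwt ≈ 109 Ω

Z_qwt = √(Z_0·R_L) = √(50 × 236) = √11800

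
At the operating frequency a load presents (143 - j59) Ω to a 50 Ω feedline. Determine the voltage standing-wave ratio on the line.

Γ = (Z_L − Z_0)/(Z_L + Z_0) = (93 − j59)/(193 − j59)
|Γ| = 110/202 = 0.546
VSWR = (1 + |Γ|)/(1 − |Γ|) = 1.55/0.454

VSWR ≈ 3.4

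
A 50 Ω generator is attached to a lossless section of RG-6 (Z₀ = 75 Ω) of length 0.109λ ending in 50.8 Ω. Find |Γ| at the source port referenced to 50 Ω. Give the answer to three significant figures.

βl = 2π × 0.109 = 39.2°
tan(βl) = 0.817
Z_in = Z_0·(Z_L + jZ_0·tanβl)/(Z_0 + jZ_L·tanβl) = 64.8 + j25.4 Ω
Γ_s = (Z_in − Z_s)/(Z_in + Z_s) = (14.8 + j25.4)/(115 + j25.4), |Γ_s| = 0.25

|Γ| ≈ 0.25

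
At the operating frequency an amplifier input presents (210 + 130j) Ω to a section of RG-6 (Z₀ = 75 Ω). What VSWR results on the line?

Γ = (Z_L − Z_0)/(Z_L + Z_0) = (135 + j130)/(285 + j130)
|Γ| = 187/313 = 0.598
VSWR = (1 + |Γ|)/(1 − |Γ|) = 1.6/0.402

VSWR ≈ 3.98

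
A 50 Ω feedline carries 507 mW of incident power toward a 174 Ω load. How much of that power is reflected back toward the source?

P_reflected ≈ 155 mW

Γ = (174 − 50)/(174 + 50) = 0.554
|Γ|² = 0.306
P_refl = |Γ|²·P_inc = 155 mW, P_del = (1 − |Γ|²)·P_inc = 352 mW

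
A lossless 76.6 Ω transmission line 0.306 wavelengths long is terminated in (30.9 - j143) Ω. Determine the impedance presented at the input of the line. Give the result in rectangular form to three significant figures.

Z_in ≈ 14.5 + j82.2 Ω

βl = 2π × 0.306 = 110°
tan(βl) = tan(110°) = -2.72
Z_in = Z_0·(Z_L + jZ_0·tanβl)/(Z_0 + jZ_L·tanβl)
     = 76.6·(30.9 − j352)/(-313 − j84.2)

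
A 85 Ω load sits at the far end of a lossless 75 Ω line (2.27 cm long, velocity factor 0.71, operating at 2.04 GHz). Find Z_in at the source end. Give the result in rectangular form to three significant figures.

Z_in ≈ 66.8 − j3.34 Ω

λ = v/f = 0.71·c / 2.04 GHz = 0.104 m
βl = 2π·l/λ = 2π × 0.217 = 78.3°
tan(βl) = tan(78.3°) = 4.81
Z_in = Z_0·(Z_L + jZ_0·tanβl)/(Z_0 + jZ_L·tanβl)
     = 75·(85 + j361)/(75 + j409)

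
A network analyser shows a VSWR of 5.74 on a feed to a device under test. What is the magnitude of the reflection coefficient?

|Γ| = (S − 1)/(S + 1) = (5.74 − 1)/(5.74 + 1) = 4.74/6.74

|Γ| ≈ 0.703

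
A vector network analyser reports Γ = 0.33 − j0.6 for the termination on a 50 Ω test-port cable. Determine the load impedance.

Z_L ≈ 32.8 − j74.2 Ω

Z_L = Z_0·(1 + Γ)/(1 − Γ) = 50·(1.33 − j0.6)/(0.67 + j0.6)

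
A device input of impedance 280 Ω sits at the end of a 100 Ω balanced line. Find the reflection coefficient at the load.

Γ = 0.474

Γ = (Z_L − Z_0)/(Z_L + Z_0) = (280 − 100)/(280 + 100) = 180/380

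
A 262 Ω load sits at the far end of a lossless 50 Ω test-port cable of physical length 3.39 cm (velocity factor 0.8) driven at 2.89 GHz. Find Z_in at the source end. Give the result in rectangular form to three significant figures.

Z_in ≈ 29.5 + j68.2 Ω

λ = v/f = 0.8·c / 2.89 GHz = 0.083 m
βl = 2π·l/λ = 2π × 0.408 = 147°
tan(βl) = tan(147°) = -0.65
Z_in = Z_0·(Z_L + jZ_0·tanβl)/(Z_0 + jZ_L·tanβl)
     = 50·(262 − j32.5)/(50 − j170)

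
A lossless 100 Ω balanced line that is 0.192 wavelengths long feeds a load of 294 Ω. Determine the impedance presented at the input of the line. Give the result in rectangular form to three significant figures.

βl = 2π × 0.192 = 69.1°
tan(βl) = tan(69.1°) = 2.62
Z_in = Z_0·(Z_L + jZ_0·tanβl)/(Z_0 + jZ_L·tanβl)
     = 100·(294 + j262)/(100 + j771)

Z_in ≈ 38.3 − j33.2 Ω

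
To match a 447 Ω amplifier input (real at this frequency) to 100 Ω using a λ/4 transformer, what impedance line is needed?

Z_qwt ≈ 211 Ω

Z_qwt = √(Z_0·R_L) = √(100 × 447) = √44700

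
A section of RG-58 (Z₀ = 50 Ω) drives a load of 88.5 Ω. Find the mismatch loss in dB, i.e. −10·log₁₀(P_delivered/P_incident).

mismatch loss ≈ 0.349 dB

Γ = (88.5 − 50)/(88.5 + 50) = 0.278
|Γ|² = 0.0773, so P_del/P_inc = 1 − |Γ|² = 0.923
ML = −10·log₁₀(1 − |Γ|²)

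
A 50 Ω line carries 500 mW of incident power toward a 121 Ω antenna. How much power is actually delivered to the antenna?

P_delivered ≈ 414 mW

Γ = (121 − 50)/(121 + 50) = 0.415
|Γ|² = 0.172
P_refl = |Γ|²·P_inc = 86.2 mW, P_del = (1 − |Γ|²)·P_inc = 414 mW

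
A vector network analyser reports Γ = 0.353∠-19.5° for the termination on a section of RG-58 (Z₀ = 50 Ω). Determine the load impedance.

Z_L ≈ 95.3 − j25.7 Ω

Z_L = Z_0·(1 + Γ)/(1 − Γ) = 50·(1.33 − j0.118)/(0.667 + j0.118)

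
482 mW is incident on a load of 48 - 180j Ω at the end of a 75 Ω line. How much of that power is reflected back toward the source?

|Γ| = |(-27 − j180)/(123 − j180)| = 0.835
|Γ|² = 0.697
P_refl = |Γ|²·P_inc = 336 mW, P_del = (1 − |Γ|²)·P_inc = 146 mW

P_reflected ≈ 336 mW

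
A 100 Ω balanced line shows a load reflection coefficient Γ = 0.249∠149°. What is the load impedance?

Z_L = Z_0·(1 + Γ)/(1 − Γ) = 100·(0.787 + j0.128)/(1.21 − j0.128)

Z_L ≈ 63 + j17.2 Ω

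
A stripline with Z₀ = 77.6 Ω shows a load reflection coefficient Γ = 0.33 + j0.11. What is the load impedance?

Z_L = Z_0·(1 + Γ)/(1 − Γ) = 77.6·(1.33 + j0.11)/(0.67 − j0.11)

Z_L ≈ 148 + j37 Ω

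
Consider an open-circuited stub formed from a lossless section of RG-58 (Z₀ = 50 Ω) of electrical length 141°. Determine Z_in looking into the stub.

Z_in ≈ +j61.7 Ω

tan(βl) = -0.81
For an open-circuited stub, Z_in = −jZ_0·cot(βl) = −jZ_0/tan(βl)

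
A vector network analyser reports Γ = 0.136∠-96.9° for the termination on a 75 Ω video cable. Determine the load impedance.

Z_L = Z_0·(1 + Γ)/(1 − Γ) = 75·(0.984 − j0.135)/(1.02 + j0.135)

Z_L ≈ 70 − j19.3 Ω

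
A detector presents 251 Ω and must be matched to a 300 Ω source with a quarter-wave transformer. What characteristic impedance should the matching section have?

Z_qwt = √(Z_0·R_L) = √(300 × 251) = √75300

Z_qwt ≈ 274 Ω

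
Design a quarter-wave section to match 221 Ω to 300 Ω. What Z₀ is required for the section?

Z_qwt ≈ 257 Ω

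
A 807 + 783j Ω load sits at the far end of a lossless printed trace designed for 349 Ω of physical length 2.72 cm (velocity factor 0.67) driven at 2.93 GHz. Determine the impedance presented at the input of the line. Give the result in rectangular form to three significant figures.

Z_in ≈ 122 + j271 Ω

λ = v/f = 0.67·c / 2.93 GHz = 0.0686 m
βl = 2π·l/λ = 2π × 0.396 = 143°
tan(βl) = tan(143°) = -0.761
Z_in = Z_0·(Z_L + jZ_0·tanβl)/(Z_0 + jZ_L·tanβl)
     = 349·(807 + j518)/(945 − j614)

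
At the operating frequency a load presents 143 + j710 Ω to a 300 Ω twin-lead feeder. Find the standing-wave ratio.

Γ = (Z_L − Z_0)/(Z_L + Z_0) = (-157 + j710)/(443 + j710)
|Γ| = 727/837 = 0.869
VSWR = (1 + |Γ|)/(1 − |Γ|) = 1.87/0.131

VSWR ≈ 14.3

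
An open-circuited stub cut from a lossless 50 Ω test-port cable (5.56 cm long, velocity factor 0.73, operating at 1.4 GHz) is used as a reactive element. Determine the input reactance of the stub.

λ = v/f = 0.73·c / 1.4 GHz = 0.156 m
βl = 2π·l/λ = 2π × 0.355 = 128°
tan(βl) = -1.28
For an open-circuited stub, Z_in = −jZ_0·cot(βl) = −jZ_0/tan(βl)

X_in ≈ 39 Ω (inductive)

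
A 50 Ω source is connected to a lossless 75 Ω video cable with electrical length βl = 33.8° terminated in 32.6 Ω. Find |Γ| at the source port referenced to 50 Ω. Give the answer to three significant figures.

tan(βl) = 0.669
Z_in = Z_0·(Z_L + jZ_0·tanβl)/(Z_0 + jZ_L·tanβl) = 43.5 + j37.5 Ω
Γ_s = (Z_in − Z_s)/(Z_in + Z_s) = (-6.48 + j37.5)/(93.5 + j37.5), |Γ_s| = 0.378

|Γ| ≈ 0.378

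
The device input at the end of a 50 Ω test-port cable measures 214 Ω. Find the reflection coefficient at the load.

Γ = 0.621

Γ = (Z_L − Z_0)/(Z_L + Z_0) = (214 − 50)/(214 + 50) = 164/264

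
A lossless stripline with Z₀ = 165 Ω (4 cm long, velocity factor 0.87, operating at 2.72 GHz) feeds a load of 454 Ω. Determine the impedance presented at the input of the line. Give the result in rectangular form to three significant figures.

Z_in ≈ 172 + j178 Ω

λ = v/f = 0.87·c / 2.72 GHz = 0.096 m
βl = 2π·l/λ = 2π × 0.417 = 150°
tan(βl) = tan(150°) = -0.576
Z_in = Z_0·(Z_L + jZ_0·tanβl)/(Z_0 + jZ_L·tanβl)
     = 165·(454 − j95)/(165 − j261)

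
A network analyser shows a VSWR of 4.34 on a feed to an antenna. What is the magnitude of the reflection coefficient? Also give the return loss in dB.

|Γ| = (S − 1)/(S + 1) = (4.34 − 1)/(4.34 + 1) = 3.34/5.34
RL = −20·log₁₀|Γ| = −20·log₁₀(0.625)

|Γ| ≈ 0.625; return loss ≈ 4.08 dB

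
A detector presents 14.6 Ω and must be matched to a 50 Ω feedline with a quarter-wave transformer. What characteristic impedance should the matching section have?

Z_qwt ≈ 27 Ω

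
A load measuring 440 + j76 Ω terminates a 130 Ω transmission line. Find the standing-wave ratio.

Γ = (Z_L − Z_0)/(Z_L + Z_0) = (310 + j76)/(570 + j76)
|Γ| = 319/575 = 0.555
VSWR = (1 + |Γ|)/(1 − |Γ|) = 1.56/0.445

VSWR ≈ 3.49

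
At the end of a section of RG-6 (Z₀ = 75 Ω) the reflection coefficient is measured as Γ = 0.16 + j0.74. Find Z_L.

Z_L ≈ 25.5 + j88.6 Ω

Z_L = Z_0·(1 + Γ)/(1 − Γ) = 75·(1.16 + j0.74)/(0.84 − j0.74)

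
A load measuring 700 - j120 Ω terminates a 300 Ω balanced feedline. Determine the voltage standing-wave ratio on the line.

Γ = (Z_L − Z_0)/(Z_L + Z_0) = (400 − j120)/(1000 − j120)
|Γ| = 418/1010 = 0.415
VSWR = (1 + |Γ|)/(1 − |Γ|) = 1.41/0.585

VSWR ≈ 2.42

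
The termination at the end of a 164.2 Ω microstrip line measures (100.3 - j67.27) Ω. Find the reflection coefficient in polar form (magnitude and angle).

Γ = (Z_L − Z_0)/(Z_L + Z_0) = (-63.9 − j67.27)/(264.5 − j67.27)
|Γ| = 92.8/273 = 0.34

Γ ≈ 0.34 ∠ -119°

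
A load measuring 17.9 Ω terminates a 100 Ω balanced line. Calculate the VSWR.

Γ = (17.9 − 100)/(17.9 + 100) = -0.696
VSWR = (1 + 0.696)/(1 − 0.696)

VSWR ≈ 5.59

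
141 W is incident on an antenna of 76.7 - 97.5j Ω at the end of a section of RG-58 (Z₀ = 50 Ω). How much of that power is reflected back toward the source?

|Γ| = |(26.7 − j97.5)/(126.7 − j97.5)| = 0.632
|Γ|² = 0.4
P_refl = |Γ|²·P_inc = 56.4 W, P_del = (1 − |Γ|²)·P_inc = 84.6 W

P_reflected ≈ 56.4 W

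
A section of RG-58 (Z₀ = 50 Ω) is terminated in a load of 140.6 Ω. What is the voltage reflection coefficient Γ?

Γ = (Z_L − Z_0)/(Z_L + Z_0) = (140.6 − 50)/(140.6 + 50) = 90.6/190.6

Γ = 0.475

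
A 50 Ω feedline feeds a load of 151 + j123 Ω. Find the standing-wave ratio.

VSWR ≈ 5.16

Γ = (Z_L − Z_0)/(Z_L + Z_0) = (101 + j123)/(201 + j123)
|Γ| = 159/236 = 0.675
VSWR = (1 + |Γ|)/(1 − |Γ|) = 1.68/0.325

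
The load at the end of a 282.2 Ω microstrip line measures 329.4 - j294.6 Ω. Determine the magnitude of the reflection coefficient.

|Γ| ≈ 0.44

Γ = (Z_L − Z_0)/(Z_L + Z_0) = (47.2 − j294.6)/(611.6 − j294.6)
|Γ| = 298/679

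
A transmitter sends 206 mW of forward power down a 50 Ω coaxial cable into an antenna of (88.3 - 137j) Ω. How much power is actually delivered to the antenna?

P_delivered ≈ 96 mW

|Γ| = |(38.3 − j137)/(138.3 − j137)| = 0.731
|Γ|² = 0.534
P_refl = |Γ|²·P_inc = 110 mW, P_del = (1 − |Γ|²)·P_inc = 96 mW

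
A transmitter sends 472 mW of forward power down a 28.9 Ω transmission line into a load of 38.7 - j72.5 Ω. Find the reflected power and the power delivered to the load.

|Γ| = |(9.8 − j72.5)/(67.6 − j72.5)| = 0.738
|Γ|² = 0.545
P_refl = |Γ|²·P_inc = 257 mW, P_del = (1 − |Γ|²)·P_inc = 215 mW

P_reflected ≈ 257 mW; P_delivered ≈ 215 mW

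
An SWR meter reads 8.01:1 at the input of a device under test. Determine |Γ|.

|Γ| ≈ 0.778

|Γ| = (S − 1)/(S + 1) = (8.01 − 1)/(8.01 + 1) = 7.01/9.01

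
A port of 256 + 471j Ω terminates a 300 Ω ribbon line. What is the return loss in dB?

RL ≈ 3.75 dB

Γ = (-44 + j471)/(556 + j471), |Γ| = 0.649
RL = −20·log₁₀|Γ| = −20·log₁₀(0.649)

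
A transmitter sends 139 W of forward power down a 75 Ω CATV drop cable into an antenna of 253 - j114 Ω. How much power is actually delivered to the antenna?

|Γ| = |(178 − j114)/(328 − j114)| = 0.609
|Γ|² = 0.371
P_refl = |Γ|²·P_inc = 51.5 W, P_del = (1 − |Γ|²)·P_inc = 87.5 W

P_delivered ≈ 87.5 W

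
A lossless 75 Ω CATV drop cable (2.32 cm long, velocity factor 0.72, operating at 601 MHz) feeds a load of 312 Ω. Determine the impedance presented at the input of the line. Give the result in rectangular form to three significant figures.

Z_in ≈ 88.2 − j125 Ω

λ = v/f = 0.72·c / 601 MHz = 0.359 m
βl = 2π·l/λ = 2π × 0.0646 = 23.2°
tan(βl) = tan(23.2°) = 0.429
Z_in = Z_0·(Z_L + jZ_0·tanβl)/(Z_0 + jZ_L·tanβl)
     = 75·(312 + j32.2)/(75 + j134)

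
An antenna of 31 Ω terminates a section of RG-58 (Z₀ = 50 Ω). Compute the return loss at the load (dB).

RL ≈ 12.6 dB

Γ = (31 − 50)/(31 + 50) = -0.235
RL = −20·log₁₀|Γ| = −20·log₁₀(0.235)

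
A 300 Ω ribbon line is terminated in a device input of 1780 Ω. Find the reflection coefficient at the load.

Γ = 0.712

Γ = (Z_L − Z_0)/(Z_L + Z_0) = (1780 − 300)/(1780 + 300) = 1480/2080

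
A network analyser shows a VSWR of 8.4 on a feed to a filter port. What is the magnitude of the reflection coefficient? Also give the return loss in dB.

|Γ| = (S − 1)/(S + 1) = (8.4 − 1)/(8.4 + 1) = 7.4/9.4
RL = −20·log₁₀|Γ| = −20·log₁₀(0.787)

|Γ| ≈ 0.787; return loss ≈ 2.08 dB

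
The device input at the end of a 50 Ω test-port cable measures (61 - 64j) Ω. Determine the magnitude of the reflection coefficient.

|Γ| ≈ 0.507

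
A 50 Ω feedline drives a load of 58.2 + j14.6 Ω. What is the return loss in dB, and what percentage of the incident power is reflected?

Γ = (8.2 + j14.6)/(108.2 + j14.6), |Γ| = 0.153
RL = −20·log₁₀(0.153) = 16.3 dB
P_refl/P_inc = |Γ|² = 0.0235

RL ≈ 16.3 dB; 2.35% of incident power reflected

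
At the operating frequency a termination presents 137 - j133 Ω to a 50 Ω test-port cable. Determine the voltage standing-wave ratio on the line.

Γ = (Z_L − Z_0)/(Z_L + Z_0) = (87 − j133)/(187 − j133)
|Γ| = 159/229 = 0.693
VSWR = (1 + |Γ|)/(1 − |Γ|) = 1.69/0.307

VSWR ≈ 5.51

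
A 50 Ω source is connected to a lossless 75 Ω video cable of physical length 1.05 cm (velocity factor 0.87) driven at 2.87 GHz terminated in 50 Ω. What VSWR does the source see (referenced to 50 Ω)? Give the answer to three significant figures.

VSWR ≈ 1.73

λ = v/f = 0.87·c / 2.87 GHz = 0.0909 m
βl = 2π·l/λ = 2π × 0.115 = 41.6°
tan(βl) = 0.887
Z_in = Z_0·(Z_L + jZ_0·tanβl)/(Z_0 + jZ_L·tanβl) = 66.2 + j27.4 Ω
Γ_s = (Z_in − Z_s)/(Z_in + Z_s) = (16.2 + j27.4)/(116 + j27.4), |Γ_s| = 0.266
VSWR = (1 + |Γ_s|)/(1 − |Γ_s|)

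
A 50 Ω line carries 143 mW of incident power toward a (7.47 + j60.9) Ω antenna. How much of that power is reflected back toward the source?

|Γ| = |(-42.53 + j60.9)/(57.47 + j60.9)| = 0.887
|Γ|² = 0.787
P_refl = |Γ|²·P_inc = 113 mW, P_del = (1 − |Γ|²)·P_inc = 30.5 mW

P_reflected ≈ 113 mW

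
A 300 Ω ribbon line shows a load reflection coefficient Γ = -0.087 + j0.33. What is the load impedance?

Z_L = Z_0·(1 + Γ)/(1 − Γ) = 300·(0.913 + j0.33)/(1.09 − j0.33)

Z_L ≈ 205 + j153 Ω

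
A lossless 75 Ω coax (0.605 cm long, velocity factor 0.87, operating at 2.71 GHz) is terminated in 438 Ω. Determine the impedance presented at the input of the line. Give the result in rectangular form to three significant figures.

λ = v/f = 0.87·c / 2.71 GHz = 0.0963 m
βl = 2π·l/λ = 2π × 0.0628 = 22.6°
tan(βl) = tan(22.6°) = 0.417
Z_in = Z_0·(Z_L + jZ_0·tanβl)/(Z_0 + jZ_L·tanβl)
     = 75·(438 + j31.2)/(75 + j182)

Z_in ≈ 74.3 − j150 Ω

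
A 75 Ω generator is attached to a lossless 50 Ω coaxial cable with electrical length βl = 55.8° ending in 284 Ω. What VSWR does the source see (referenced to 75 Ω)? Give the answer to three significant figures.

VSWR ≈ 7.05

tan(βl) = 1.47
Z_in = Z_0·(Z_L + jZ_0·tanβl)/(Z_0 + jZ_L·tanβl) = 12.7 − j32.5 Ω
Γ_s = (Z_in − Z_s)/(Z_in + Z_s) = (-62.3 − j32.5)/(87.7 − j32.5), |Γ_s| = 0.751
VSWR = (1 + |Γ_s|)/(1 − |Γ_s|)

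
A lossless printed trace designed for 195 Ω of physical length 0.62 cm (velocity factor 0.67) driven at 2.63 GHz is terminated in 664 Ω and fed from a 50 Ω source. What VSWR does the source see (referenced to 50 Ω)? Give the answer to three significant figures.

VSWR ≈ 10.6

λ = v/f = 0.67·c / 2.63 GHz = 0.0764 m
βl = 2π·l/λ = 2π × 0.0811 = 29.2°
tan(βl) = 0.559
Z_in = Z_0·(Z_L + jZ_0·tanβl)/(Z_0 + jZ_L·tanβl) = 189 − j250 Ω
Γ_s = (Z_in − Z_s)/(Z_in + Z_s) = (139 − j250)/(239 − j250), |Γ_s| = 0.827
VSWR = (1 + |Γ_s|)/(1 − |Γ_s|)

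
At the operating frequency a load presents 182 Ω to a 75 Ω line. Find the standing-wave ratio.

Γ = (182 − 75)/(182 + 75) = 0.416
VSWR = (1 + 0.416)/(1 − 0.416)

VSWR ≈ 2.43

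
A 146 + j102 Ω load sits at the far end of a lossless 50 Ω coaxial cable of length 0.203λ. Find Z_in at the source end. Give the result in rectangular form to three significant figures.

Z_in ≈ 13.8 − j23.4 Ω

βl = 2π × 0.203 = 73.1°
tan(βl) = tan(73.1°) = 3.29
Z_in = Z_0·(Z_L + jZ_0·tanβl)/(Z_0 + jZ_L·tanβl)
     = 50·(146 + j266)/(-285 + j480)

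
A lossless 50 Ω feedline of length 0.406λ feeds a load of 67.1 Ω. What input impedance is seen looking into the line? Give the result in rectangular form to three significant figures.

Z_in ≈ 53.7 + j14.8 Ω

βl = 2π × 0.406 = 146°
tan(βl) = tan(146°) = -0.67
Z_in = Z_0·(Z_L + jZ_0·tanβl)/(Z_0 + jZ_L·tanβl)
     = 50·(67.1 − j33.5)/(50 − j45)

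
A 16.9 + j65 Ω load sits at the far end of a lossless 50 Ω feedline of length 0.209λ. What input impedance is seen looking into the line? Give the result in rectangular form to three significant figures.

Z_in ≈ 15.2 − j59.8 Ω

βl = 2π × 0.209 = 75.2°
tan(βl) = tan(75.2°) = 3.8
Z_in = Z_0·(Z_L + jZ_0·tanβl)/(Z_0 + jZ_L·tanβl)
     = 50·(16.9 + j255)/(-197 + j64.1)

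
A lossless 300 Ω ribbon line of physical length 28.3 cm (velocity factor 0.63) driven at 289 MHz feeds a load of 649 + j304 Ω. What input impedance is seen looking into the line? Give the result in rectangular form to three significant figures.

Z_in ≈ 255 + j286 Ω

λ = v/f = 0.63·c / 289 MHz = 0.654 m
βl = 2π·l/λ = 2π × 0.433 = 156°
tan(βl) = tan(156°) = -0.45
Z_in = Z_0·(Z_L + jZ_0·tanβl)/(Z_0 + jZ_L·tanβl)
     = 300·(649 + j169)/(437 − j292)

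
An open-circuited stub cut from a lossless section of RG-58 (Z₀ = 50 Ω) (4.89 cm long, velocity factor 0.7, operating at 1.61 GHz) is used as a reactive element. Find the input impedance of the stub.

Z_in ≈ +j49.9 Ω

λ = v/f = 0.7·c / 1.61 GHz = 0.13 m
βl = 2π·l/λ = 2π × 0.375 = 135°
tan(βl) = -1
For an open-circuited stub, Z_in = −jZ_0·cot(βl) = −jZ_0/tan(βl)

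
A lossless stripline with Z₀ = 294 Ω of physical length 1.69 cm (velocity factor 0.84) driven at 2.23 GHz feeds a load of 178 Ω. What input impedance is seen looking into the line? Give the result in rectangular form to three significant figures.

Z_in ≈ 303 + j151 Ω

λ = v/f = 0.84·c / 2.23 GHz = 0.113 m
βl = 2π·l/λ = 2π × 0.15 = 53.8°
tan(βl) = tan(53.8°) = 1.37
Z_in = Z_0·(Z_L + jZ_0·tanβl)/(Z_0 + jZ_L·tanβl)
     = 294·(178 + j402)/(294 + j244)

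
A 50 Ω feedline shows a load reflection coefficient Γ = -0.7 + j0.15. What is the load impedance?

Z_L = Z_0·(1 + Γ)/(1 − Γ) = 50·(0.3 + j0.15)/(1.7 − j0.15)

Z_L ≈ 8.37 + j5.15 Ω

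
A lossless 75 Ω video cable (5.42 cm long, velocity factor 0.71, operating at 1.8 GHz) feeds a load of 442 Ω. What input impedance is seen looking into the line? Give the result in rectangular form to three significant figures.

λ = v/f = 0.71·c / 1.8 GHz = 0.118 m
βl = 2π·l/λ = 2π × 0.458 = 165°
tan(βl) = tan(165°) = -0.27
Z_in = Z_0·(Z_L + jZ_0·tanβl)/(Z_0 + jZ_L·tanβl)
     = 75·(442 − j20.3)/(75 − j119)

Z_in ≈ 134 + j193 Ω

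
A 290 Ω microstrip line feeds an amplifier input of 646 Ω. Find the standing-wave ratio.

For a purely resistive load, VSWR = R_L/Z_0 or Z_0/R_L (whichever > 1) = 646/290

VSWR ≈ 2.23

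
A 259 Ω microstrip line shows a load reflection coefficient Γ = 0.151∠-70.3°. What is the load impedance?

Z_L ≈ 275 − j80 Ω

Z_L = Z_0·(1 + Γ)/(1 − Γ) = 259·(1.05 − j0.142)/(0.949 + j0.142)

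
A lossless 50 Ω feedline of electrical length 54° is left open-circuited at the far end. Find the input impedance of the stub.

Z_in ≈ −j36.3 Ω

tan(βl) = 1.38
For an open-circuited stub, Z_in = −jZ_0·cot(βl) = −jZ_0/tan(βl)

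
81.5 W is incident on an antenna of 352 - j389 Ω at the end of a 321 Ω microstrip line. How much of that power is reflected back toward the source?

|Γ| = |(31 − j389)/(673 − j389)| = 0.502
|Γ|² = 0.252
P_refl = |Γ|²·P_inc = 20.5 W, P_del = (1 − |Γ|²)·P_inc = 61 W

P_reflected ≈ 20.5 W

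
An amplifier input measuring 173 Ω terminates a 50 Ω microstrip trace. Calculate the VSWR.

VSWR ≈ 3.46

For a purely resistive load, VSWR = R_L/Z_0 or Z_0/R_L (whichever > 1) = 173/50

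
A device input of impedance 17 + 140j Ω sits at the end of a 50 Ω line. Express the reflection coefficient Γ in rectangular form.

Γ = (Z_L − Z_0)/(Z_L + Z_0) = (-33 + j140)/(67 + j140)

Γ ≈ 0.722 + j0.581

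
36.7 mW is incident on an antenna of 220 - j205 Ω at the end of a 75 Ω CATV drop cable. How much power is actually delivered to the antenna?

|Γ| = |(145 − j205)/(295 − j205)| = 0.699
|Γ|² = 0.489
P_refl = |Γ|²·P_inc = 17.9 mW, P_del = (1 − |Γ|²)·P_inc = 18.8 mW

P_delivered ≈ 18.8 mW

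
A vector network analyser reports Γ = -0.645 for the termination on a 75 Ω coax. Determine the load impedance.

Z_L ≈ 16.2 Ω

Z_L = Z_0·(1 + Γ)/(1 − Γ) = 75·(0.355)/(1.65)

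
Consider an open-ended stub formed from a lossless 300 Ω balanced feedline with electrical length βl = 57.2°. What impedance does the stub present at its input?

Z_in ≈ −j193 Ω

tan(βl) = 1.55
For an open-ended stub, Z_in = −jZ_0·cot(βl) = −jZ_0/tan(βl)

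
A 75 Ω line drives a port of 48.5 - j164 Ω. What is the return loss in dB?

Γ = (-26.5 − j164)/(123.5 − j164), |Γ| = 0.809
RL = −20·log₁₀|Γ| = −20·log₁₀(0.809)

RL ≈ 1.84 dB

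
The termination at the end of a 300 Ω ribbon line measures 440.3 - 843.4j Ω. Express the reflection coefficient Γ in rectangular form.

Γ = (Z_L − Z_0)/(Z_L + Z_0) = (140.3 − j843.4)/(740.3 − j843.4)

Γ ≈ 0.647 − j0.402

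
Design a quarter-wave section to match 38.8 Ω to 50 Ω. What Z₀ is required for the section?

Z_qwt ≈ 44 Ω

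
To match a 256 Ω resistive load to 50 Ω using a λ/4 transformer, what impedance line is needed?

Z_qwt ≈ 113 Ω

Z_qwt = √(Z_0·R_L) = √(50 × 256) = √12800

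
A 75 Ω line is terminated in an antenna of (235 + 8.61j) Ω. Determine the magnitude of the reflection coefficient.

|Γ| ≈ 0.517

Γ = (Z_L − Z_0)/(Z_L + Z_0) = (160 + j8.61)/(310 + j8.61)
|Γ| = 160/310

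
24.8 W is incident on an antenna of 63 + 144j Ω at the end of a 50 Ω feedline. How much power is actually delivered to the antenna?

P_delivered ≈ 9.33 W

|Γ| = |(13 + j144)/(113 + j144)| = 0.79
|Γ|² = 0.624
P_refl = |Γ|²·P_inc = 15.5 W, P_del = (1 − |Γ|²)·P_inc = 9.33 W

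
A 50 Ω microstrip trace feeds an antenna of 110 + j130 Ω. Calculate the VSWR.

VSWR ≈ 5.55

Γ = (Z_L − Z_0)/(Z_L + Z_0) = (60 + j130)/(160 + j130)
|Γ| = 143/206 = 0.695
VSWR = (1 + |Γ|)/(1 − |Γ|) = 1.69/0.305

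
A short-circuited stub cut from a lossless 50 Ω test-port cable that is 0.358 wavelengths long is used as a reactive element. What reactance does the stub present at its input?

βl = 2π × 0.358 = 129°
tan(βl) = -1.24
For a short-circuited stub, Z_in = jZ_0·tan(βl)

X_in ≈ -62 Ω (capacitive)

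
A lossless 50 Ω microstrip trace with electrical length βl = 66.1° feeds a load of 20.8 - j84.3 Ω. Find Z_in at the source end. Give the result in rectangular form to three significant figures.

tan(βl) = tan(66.1°) = 2.26
Z_in = Z_0·(Z_L + jZ_0·tanβl)/(Z_0 + jZ_L·tanβl)
     = 50·(20.8 + j28.5)/(240 + j46.9)

Z_in ≈ 5.29 + j4.91 Ω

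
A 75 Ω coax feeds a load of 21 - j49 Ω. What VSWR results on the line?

VSWR ≈ 5.18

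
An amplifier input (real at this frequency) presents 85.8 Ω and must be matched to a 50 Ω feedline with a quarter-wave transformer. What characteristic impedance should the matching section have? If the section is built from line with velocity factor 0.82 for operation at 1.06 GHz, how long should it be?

Z_qwt ≈ 65.5 Ω; length ≈ 5.8 cm

Z_qwt = √(Z_0·R_L) = √(50 × 85.8) = √4290
λ = 0.82·c/f = 0.232 m, so l = λ/4 = 0.058 m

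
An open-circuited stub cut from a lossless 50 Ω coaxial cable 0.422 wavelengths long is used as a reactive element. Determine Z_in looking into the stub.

βl = 2π × 0.422 = 152°
tan(βl) = -0.534
For an open-circuited stub, Z_in = −jZ_0·cot(βl) = −jZ_0/tan(βl)

Z_in ≈ +j93.7 Ω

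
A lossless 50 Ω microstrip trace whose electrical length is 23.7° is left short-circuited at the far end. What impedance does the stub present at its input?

tan(βl) = 0.439
For a short-circuited stub, Z_in = jZ_0·tan(βl)

Z_in ≈ +j21.9 Ω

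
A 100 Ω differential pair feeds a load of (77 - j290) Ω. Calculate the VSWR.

VSWR ≈ 12.9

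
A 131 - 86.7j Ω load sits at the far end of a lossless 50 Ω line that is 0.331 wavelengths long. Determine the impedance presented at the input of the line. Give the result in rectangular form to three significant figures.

βl = 2π × 0.331 = 119°
tan(βl) = tan(119°) = -1.79
Z_in = Z_0·(Z_L + jZ_0·tanβl)/(Z_0 + jZ_L·tanβl)
     = 50·(131 − j176)/(-105 − j235)

Z_in ≈ 20.8 + j37.2 Ω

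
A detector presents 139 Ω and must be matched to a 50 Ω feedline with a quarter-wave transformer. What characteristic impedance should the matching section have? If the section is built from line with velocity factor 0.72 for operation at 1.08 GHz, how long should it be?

Z_qwt = √(Z_0·R_L) = √(50 × 139) = √6950
λ = 0.72·c/f = 0.2 m, so l = λ/4 = 0.05 m

Z_qwt ≈ 83.4 Ω; length ≈ 5 cm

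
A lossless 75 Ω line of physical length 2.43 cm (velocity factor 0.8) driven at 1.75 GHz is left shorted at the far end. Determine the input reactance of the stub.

λ = v/f = 0.8·c / 1.75 GHz = 0.137 m
βl = 2π·l/λ = 2π × 0.177 = 63.8°
tan(βl) = 2.03
For a shorted stub, Z_in = jZ_0·tan(βl)

X_in ≈ 152 Ω (inductive)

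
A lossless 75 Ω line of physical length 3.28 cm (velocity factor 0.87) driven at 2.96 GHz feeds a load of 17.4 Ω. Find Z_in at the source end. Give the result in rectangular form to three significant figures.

λ = v/f = 0.87·c / 2.96 GHz = 0.0882 m
βl = 2π·l/λ = 2π × 0.372 = 134°
tan(βl) = tan(134°) = -1.04
Z_in = Z_0·(Z_L + jZ_0·tanβl)/(Z_0 + jZ_L·tanβl)
     = 75·(17.4 − j77.9)/(75 − j18.1)

Z_in ≈ 34.2 − j69.7 Ω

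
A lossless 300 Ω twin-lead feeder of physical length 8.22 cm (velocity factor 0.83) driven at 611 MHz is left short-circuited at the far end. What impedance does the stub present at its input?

Z_in ≈ +j958 Ω

λ = v/f = 0.83·c / 611 MHz = 0.408 m
βl = 2π·l/λ = 2π × 0.202 = 72.6°
tan(βl) = 3.19
For a short-circuited stub, Z_in = jZ_0·tan(βl)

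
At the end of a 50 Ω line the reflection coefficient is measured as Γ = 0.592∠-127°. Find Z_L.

Z_L = Z_0·(1 + Γ)/(1 − Γ) = 50·(0.644 − j0.473)/(1.36 + j0.473)

Z_L ≈ 15.7 − j22.9 Ω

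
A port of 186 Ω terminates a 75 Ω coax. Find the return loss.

RL ≈ 7.43 dB

Γ = (186 − 75)/(186 + 75) = 0.425
RL = −20·log₁₀|Γ| = −20·log₁₀(0.425)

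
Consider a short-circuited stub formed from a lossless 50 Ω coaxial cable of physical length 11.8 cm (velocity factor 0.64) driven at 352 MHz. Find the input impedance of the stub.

λ = v/f = 0.64·c / 352 MHz = 0.545 m
βl = 2π·l/λ = 2π × 0.216 = 77.9°
tan(βl) = 4.66
For a short-circuited stub, Z_in = jZ_0·tan(βl)

Z_in ≈ +j233 Ω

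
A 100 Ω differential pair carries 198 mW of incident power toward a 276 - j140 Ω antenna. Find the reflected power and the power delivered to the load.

P_reflected ≈ 62.2 mW; P_delivered ≈ 136 mW

|Γ| = |(176 − j140)/(376 − j140)| = 0.561
|Γ|² = 0.314
P_refl = |Γ|²·P_inc = 62.2 mW, P_del = (1 − |Γ|²)·P_inc = 136 mW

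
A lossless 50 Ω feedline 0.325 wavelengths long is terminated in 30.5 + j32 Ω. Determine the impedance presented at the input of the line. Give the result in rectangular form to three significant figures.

Z_in ≈ 22.7 − j17.3 Ω

βl = 2π × 0.325 = 117°
tan(βl) = tan(117°) = -1.96
Z_in = Z_0·(Z_L + jZ_0·tanβl)/(Z_0 + jZ_L·tanβl)
     = 50·(30.5 − j66.1)/(113 − j59.9)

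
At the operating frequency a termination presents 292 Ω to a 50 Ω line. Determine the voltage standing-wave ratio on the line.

VSWR ≈ 5.84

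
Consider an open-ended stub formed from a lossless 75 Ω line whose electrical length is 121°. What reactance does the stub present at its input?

X_in ≈ 45.1 Ω (inductive)

tan(βl) = -1.66
For an open-ended stub, Z_in = −jZ_0·cot(βl) = −jZ_0/tan(βl)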